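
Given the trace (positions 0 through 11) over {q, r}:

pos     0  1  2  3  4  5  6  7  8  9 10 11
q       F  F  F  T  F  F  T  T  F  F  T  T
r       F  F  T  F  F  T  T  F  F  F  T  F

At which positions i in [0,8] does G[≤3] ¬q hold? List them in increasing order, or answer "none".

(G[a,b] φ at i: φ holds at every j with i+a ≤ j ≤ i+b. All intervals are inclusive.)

none

Evaluate at each i in [0,8]:
  i=0: ✗ (fails at j=3)
  i=1: ✗ (fails at j=3)
  i=2: ✗ (fails at j=3)
  i=3: ✗ (fails at j=3)
  i=4: ✗ (fails at j=6)
  i=5: ✗ (fails at j=6)
  i=6: ✗ (fails at j=6)
  i=7: ✗ (fails at j=7)
  i=8: ✗ (fails at j=10)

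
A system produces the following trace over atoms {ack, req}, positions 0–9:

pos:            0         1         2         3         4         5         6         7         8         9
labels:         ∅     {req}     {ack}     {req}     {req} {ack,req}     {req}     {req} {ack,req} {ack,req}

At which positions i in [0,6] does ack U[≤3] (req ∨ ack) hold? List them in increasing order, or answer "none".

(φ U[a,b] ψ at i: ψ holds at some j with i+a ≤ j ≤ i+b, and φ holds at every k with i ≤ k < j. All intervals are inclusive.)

Evaluate at each i in [0,6]:
  i=0: ✗ (lhs fails at k=0 before rhs at j=1)
  i=1: ✓ (rhs at j=1)
  i=2: ✓ (rhs at j=2)
  i=3: ✓ (rhs at j=3)
  i=4: ✓ (rhs at j=4)
  i=5: ✓ (rhs at j=5)
  i=6: ✓ (rhs at j=6)

1, 2, 3, 4, 5, 6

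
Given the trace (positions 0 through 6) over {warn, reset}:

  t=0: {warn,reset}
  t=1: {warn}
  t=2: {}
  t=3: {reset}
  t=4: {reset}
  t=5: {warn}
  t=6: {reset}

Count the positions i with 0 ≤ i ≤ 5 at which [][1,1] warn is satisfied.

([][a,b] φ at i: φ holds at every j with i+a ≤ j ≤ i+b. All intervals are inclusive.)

2

Evaluate at each i in [0,5]:
  i=0: ✓ (all of [1,1])
  i=1: ✗ (fails at j=2)
  i=2: ✗ (fails at j=3)
  i=3: ✗ (fails at j=4)
  i=4: ✓ (all of [5,5])
  i=5: ✗ (fails at j=6)
Positions where it holds: {0, 4} → 2.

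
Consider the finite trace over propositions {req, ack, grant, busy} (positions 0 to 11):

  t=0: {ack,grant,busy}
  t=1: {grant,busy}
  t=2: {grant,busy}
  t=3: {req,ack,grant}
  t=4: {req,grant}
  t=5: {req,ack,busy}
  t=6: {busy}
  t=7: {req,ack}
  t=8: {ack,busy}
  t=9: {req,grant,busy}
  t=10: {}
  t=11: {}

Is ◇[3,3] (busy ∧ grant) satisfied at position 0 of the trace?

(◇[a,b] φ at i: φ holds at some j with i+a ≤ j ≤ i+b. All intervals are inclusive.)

Check (busy ∧ grant) at each j in [3,3]:
  j=3: false
No position in the window satisfies it → formula fails.

False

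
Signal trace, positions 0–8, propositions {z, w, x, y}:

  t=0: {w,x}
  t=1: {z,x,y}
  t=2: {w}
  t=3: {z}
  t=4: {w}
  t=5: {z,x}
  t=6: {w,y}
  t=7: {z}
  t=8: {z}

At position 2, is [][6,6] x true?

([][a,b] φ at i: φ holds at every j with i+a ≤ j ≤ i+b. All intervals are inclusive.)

No

Check x at every j in [8,8]:
  j=8: false
Fails at j=8 → formula fails.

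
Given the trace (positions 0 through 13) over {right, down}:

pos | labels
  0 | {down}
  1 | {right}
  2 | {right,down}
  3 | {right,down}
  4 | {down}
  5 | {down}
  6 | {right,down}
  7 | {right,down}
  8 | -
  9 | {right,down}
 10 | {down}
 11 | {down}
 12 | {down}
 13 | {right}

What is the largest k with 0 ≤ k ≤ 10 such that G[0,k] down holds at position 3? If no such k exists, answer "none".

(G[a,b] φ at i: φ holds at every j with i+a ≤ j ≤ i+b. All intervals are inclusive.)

down must hold from j=3 onward; find where it first fails.
  j=3: holds
  j=4: holds
  j=5: holds
  j=6: holds
  j=7: holds
  j=8: fails
Holds on [3,7], so largest k = 4.

4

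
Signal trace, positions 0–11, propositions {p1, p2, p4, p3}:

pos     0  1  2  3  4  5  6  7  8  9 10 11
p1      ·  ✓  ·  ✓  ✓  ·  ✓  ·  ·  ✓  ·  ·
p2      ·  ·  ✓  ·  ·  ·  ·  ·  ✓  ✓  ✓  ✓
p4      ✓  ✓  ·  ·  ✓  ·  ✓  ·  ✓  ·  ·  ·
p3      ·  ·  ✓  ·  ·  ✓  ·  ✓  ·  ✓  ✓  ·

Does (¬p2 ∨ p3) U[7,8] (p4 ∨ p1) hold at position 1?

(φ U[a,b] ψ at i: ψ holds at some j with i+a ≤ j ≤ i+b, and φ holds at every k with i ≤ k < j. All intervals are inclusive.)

Need some j in [8,9] with (p4 ∨ p1), and (¬p2 ∨ p3) at every k in [1,j-1].
  j=8: (p4 ∨ p1) holds; (¬p2 ∨ p3) holds at every k in [1,7] → satisfied.

Holds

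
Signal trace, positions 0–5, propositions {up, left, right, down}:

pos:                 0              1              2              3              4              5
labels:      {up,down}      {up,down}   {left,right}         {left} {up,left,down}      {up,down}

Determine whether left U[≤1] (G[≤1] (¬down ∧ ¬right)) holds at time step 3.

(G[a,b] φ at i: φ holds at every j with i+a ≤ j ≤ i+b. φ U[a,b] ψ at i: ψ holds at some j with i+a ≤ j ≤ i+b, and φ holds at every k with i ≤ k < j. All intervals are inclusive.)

No

Need some j in [3,4] with G[≤1] (¬down ∧ ¬right), and left at every k in [3,j-1].
  j=3: G[≤1] (¬down ∧ ¬right) — fails at 4.
  j=4: G[≤1] (¬down ∧ ¬right) — fails at 4.
No j in the window works → until fails.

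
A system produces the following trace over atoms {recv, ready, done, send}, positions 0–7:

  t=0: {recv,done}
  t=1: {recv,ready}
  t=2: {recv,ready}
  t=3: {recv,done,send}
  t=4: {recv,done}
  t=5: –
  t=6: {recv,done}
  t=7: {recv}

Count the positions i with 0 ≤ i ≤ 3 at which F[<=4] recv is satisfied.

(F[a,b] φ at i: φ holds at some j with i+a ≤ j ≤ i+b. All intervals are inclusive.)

Evaluate at each i in [0,3]:
  i=0: ✓ (witness j=0)
  i=1: ✓ (witness j=1)
  i=2: ✓ (witness j=2)
  i=3: ✓ (witness j=3)
Positions where it holds: {0, 1, 2, 3} → 4.

4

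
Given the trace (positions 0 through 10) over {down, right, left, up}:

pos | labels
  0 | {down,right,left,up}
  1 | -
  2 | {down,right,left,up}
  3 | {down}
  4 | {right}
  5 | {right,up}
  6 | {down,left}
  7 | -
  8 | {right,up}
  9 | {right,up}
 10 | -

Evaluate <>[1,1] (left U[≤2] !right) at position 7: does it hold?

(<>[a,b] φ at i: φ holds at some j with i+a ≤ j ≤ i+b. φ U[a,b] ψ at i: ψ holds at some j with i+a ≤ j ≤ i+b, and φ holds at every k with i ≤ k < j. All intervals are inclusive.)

Check (left U[≤2] !right) at each j in [8,8]:
  j=8: fails
No position in the window satisfies it → formula fails.

False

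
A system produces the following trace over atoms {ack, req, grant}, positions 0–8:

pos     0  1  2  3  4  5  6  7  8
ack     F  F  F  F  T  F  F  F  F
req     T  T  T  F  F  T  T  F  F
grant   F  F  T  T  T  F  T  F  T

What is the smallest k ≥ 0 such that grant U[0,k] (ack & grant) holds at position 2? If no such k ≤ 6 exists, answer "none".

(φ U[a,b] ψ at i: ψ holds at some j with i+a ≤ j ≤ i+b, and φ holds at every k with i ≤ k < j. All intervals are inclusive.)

2

Need earliest j ≥ 2 with (ack & grant), and grant at every k in [2,j-1].
  j=2: rhs fails.
  j=3: rhs fails.
  j=4: rhs holds; lhs holds on [2,3]. k = 2.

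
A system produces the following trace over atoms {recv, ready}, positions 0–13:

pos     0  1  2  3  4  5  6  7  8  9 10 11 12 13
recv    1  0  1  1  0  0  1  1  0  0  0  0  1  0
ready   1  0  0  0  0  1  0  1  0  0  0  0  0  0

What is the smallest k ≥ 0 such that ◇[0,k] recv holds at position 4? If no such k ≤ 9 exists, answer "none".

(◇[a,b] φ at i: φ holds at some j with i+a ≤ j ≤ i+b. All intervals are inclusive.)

2

Scan j = 4,5,… for recv:
  j=4: fails
  j=5: fails
  j=6: holds
First hit at j=6, so smallest k = 6-4 = 2.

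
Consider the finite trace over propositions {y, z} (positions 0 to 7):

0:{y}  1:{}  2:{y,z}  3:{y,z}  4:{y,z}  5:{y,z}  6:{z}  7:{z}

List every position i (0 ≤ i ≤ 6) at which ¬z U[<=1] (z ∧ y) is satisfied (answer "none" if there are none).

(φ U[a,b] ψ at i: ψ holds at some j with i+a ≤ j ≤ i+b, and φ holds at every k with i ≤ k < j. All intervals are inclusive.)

Evaluate at each i in [0,6]:
  i=0: ✗ (no rhs in [0,1])
  i=1: ✓ (rhs at j=2; lhs holds on [1,1])
  i=2: ✓ (rhs at j=2)
  i=3: ✓ (rhs at j=3)
  i=4: ✓ (rhs at j=4)
  i=5: ✓ (rhs at j=5)
  i=6: ✗ (no rhs in [6,7])

1, 2, 3, 4, 5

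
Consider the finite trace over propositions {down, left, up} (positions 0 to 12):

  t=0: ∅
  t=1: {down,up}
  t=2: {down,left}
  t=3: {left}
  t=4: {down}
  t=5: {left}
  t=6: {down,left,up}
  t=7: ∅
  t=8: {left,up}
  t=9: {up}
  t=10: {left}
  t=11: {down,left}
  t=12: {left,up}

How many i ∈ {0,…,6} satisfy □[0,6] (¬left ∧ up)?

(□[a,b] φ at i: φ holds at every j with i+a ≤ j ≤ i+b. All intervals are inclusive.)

0

Evaluate at each i in [0,6]:
  i=0: ✗ (fails at j=0)
  i=1: ✗ (fails at j=2)
  i=2: ✗ (fails at j=2)
  i=3: ✗ (fails at j=3)
  i=4: ✗ (fails at j=4)
  i=5: ✗ (fails at j=5)
  i=6: ✗ (fails at j=6)
Positions where it holds: {} → 0.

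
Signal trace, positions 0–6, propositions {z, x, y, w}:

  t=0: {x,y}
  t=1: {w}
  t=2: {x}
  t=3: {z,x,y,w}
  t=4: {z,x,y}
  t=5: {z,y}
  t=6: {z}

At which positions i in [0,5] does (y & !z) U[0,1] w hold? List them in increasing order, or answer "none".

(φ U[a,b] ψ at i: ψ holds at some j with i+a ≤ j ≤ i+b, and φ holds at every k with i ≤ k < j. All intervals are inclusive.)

0, 1, 3

Evaluate at each i in [0,5]:
  i=0: ✓ (rhs at j=1; lhs holds on [0,0])
  i=1: ✓ (rhs at j=1)
  i=2: ✗ (lhs fails at k=2 before rhs at j=3)
  i=3: ✓ (rhs at j=3)
  i=4: ✗ (no rhs in [4,5])
  i=5: ✗ (no rhs in [5,6])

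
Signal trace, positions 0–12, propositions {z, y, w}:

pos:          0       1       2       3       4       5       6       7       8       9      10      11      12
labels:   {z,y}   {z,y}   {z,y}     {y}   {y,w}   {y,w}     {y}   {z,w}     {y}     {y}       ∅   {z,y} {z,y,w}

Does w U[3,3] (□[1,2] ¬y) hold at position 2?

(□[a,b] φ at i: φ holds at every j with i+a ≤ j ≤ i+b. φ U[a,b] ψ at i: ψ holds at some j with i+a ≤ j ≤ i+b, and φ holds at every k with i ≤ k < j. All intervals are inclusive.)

False

Need some j in [5,5] with □[1,2] ¬y, and w at every k in [2,j-1].
  j=5: □[1,2] ¬y — fails at 6.
No j in the window works → until fails.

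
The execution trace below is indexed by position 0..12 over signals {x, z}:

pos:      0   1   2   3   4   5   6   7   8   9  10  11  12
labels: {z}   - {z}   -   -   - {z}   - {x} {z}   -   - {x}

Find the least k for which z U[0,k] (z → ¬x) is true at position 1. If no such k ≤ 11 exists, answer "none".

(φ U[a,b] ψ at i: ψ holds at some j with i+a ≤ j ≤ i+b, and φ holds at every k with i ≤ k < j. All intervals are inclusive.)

0

Need earliest j ≥ 1 with (z → ¬x), and z at every k in [1,j-1].
  j=1: rhs holds (empty prefix). k = 0.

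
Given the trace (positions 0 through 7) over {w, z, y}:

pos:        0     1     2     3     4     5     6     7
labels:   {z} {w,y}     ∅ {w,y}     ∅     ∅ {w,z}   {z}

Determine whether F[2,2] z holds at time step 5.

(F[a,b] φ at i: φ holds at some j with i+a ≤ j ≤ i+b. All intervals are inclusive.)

Yes

Check z at each j in [7,7]:
  j=7: true
Found at j=7 → formula holds.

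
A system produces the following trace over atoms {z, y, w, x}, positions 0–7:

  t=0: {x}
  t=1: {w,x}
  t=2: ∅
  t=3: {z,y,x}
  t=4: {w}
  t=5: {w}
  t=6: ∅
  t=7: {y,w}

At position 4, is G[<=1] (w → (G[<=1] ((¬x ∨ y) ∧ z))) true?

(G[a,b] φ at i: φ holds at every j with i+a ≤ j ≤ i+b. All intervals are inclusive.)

False

Check (w → (G[<=1] ((¬x ∨ y) ∧ z))) at every j in [4,5]:
  j=4: antecedent true; consequent fails at 4 → ✗
  j=5: antecedent true; consequent fails at 5 → ✗
Fails at j=4 → formula fails.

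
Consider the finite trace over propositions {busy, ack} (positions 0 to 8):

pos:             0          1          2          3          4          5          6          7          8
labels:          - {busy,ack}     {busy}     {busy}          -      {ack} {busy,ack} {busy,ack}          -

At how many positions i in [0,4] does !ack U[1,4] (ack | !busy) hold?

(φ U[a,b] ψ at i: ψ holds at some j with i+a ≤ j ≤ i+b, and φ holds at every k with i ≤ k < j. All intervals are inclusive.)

4

Evaluate at each i in [0,4]:
  i=0: ✓ (rhs at j=1; lhs holds on [0,0])
  i=1: ✗ (lhs fails at k=1 before rhs at j=4)
  i=2: ✓ (rhs at j=4; lhs holds on [2,3])
  i=3: ✓ (rhs at j=4; lhs holds on [3,3])
  i=4: ✓ (rhs at j=5; lhs holds on [4,4])
Positions where it holds: {0, 2, 3, 4} → 4.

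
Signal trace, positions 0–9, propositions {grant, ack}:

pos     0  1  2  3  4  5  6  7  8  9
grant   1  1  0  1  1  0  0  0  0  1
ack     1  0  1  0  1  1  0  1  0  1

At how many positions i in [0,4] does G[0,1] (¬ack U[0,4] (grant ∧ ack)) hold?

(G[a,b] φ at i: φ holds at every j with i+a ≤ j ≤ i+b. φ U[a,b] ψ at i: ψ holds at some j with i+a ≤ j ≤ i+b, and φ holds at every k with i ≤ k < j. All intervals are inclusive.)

1

Evaluate at each i in [0,4]:
  i=0: ✗ (fails at j=1)
  i=1: ✗ (fails at j=1)
  i=2: ✗ (fails at j=2)
  i=3: ✓ (all of [3,4])
  i=4: ✗ (fails at j=5)
Positions where it holds: {3} → 1.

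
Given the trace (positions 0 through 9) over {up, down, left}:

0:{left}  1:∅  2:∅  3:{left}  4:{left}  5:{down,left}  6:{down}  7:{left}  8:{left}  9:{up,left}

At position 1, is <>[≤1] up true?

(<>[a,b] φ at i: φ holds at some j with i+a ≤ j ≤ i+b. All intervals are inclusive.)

Check up at each j in [1,2]:
  j=1: false
  j=2: false
No position in the window satisfies it → formula fails.

False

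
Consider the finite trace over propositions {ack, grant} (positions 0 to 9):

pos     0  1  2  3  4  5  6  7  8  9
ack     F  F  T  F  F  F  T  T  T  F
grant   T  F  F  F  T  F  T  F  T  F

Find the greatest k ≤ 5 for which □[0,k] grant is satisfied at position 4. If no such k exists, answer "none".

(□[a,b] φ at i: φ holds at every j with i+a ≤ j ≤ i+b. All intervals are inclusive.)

0

grant must hold from j=4 onward; find where it first fails.
  j=4: holds
  j=5: fails
Holds on [4,4], so largest k = 0.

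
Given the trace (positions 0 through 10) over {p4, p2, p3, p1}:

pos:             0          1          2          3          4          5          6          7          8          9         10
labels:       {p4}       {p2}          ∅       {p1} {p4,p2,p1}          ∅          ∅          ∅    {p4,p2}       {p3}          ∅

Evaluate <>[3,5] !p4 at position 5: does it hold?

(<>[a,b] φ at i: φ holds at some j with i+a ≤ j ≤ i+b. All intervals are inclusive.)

Check !p4 at each j in [8,10]:
  j=8: false
  j=9: true
  j=10: true
Found at j=9 → formula holds.

Yes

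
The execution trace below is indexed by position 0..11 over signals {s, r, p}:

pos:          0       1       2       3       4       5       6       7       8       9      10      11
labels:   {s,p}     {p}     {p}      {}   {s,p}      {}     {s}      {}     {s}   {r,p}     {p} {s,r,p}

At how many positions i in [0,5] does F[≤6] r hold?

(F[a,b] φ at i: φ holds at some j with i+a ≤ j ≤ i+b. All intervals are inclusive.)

Evaluate at each i in [0,5]:
  i=0: ✗ (none in [0,6])
  i=1: ✗ (none in [1,7])
  i=2: ✗ (none in [2,8])
  i=3: ✓ (witness j=9)
  i=4: ✓ (witness j=9)
  i=5: ✓ (witness j=9)
Positions where it holds: {3, 4, 5} → 3.

3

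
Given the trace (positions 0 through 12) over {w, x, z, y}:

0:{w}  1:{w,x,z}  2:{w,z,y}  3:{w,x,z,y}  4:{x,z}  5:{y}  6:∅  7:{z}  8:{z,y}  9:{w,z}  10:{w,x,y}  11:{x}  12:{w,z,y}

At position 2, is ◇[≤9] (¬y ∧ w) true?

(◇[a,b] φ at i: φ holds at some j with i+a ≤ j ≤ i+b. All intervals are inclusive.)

Holds

Check (¬y ∧ w) at each j in [2,11]:
  j=2: false
  j=3: false
  j=4: false
  j=5: false
  j=6: false
  j=7: false
  j=8: false
  j=9: true
  j=10: false
  j=11: false
Found at j=9 → formula holds.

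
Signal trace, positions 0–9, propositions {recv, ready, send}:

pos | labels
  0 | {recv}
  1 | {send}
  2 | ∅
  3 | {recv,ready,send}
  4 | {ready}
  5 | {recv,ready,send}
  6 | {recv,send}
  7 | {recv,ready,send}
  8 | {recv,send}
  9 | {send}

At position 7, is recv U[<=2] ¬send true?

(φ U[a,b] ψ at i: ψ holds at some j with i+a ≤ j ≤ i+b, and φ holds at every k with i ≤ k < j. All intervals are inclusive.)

Need some j in [7,9] with ¬send, and recv at every k in [7,j-1].
  j=7: ¬send false.
  j=8: ¬send false.
  j=9: ¬send false.
No j in the window works → until fails.

Does not hold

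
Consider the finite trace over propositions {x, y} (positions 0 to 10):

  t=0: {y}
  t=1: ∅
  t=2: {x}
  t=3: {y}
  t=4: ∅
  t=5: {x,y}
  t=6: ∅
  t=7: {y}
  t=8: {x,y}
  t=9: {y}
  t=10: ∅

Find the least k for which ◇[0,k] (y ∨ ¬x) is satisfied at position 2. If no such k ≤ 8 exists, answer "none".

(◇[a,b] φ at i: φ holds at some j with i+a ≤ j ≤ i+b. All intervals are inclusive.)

1

Scan j = 2,3,… for (y ∨ ¬x):
  j=2: fails
  j=3: holds
First hit at j=3, so smallest k = 3-2 = 1.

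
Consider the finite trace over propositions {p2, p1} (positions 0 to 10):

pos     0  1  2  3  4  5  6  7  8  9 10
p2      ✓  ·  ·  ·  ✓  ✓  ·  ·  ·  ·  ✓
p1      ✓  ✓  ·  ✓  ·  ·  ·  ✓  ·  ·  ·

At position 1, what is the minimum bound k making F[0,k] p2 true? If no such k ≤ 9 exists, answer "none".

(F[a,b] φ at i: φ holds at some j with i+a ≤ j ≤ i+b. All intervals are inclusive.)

Scan j = 1,2,… for p2:
  j=1: fails
  j=2: fails
  j=3: fails
  j=4: holds
First hit at j=4, so smallest k = 4-1 = 3.

3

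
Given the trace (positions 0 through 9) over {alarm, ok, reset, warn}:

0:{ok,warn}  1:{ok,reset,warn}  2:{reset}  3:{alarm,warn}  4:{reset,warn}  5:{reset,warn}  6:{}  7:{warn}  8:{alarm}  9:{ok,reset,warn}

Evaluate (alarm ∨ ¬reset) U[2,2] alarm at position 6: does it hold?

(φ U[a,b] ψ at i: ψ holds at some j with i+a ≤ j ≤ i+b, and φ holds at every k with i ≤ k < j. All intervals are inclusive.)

Holds

Need some j in [8,8] with alarm, and (alarm ∨ ¬reset) at every k in [6,j-1].
  j=8: alarm holds; (alarm ∨ ¬reset) holds at every k in [6,7] → satisfied.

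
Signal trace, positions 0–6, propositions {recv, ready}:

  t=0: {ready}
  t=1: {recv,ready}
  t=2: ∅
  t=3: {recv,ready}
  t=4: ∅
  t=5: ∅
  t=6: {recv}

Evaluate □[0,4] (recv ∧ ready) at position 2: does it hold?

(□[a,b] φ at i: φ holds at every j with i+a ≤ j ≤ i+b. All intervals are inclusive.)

False

Check (recv ∧ ready) at every j in [2,6]:
  j=2: false
  j=3: true
  j=4: false
  j=5: false
  j=6: false
Fails at j=2 → formula fails.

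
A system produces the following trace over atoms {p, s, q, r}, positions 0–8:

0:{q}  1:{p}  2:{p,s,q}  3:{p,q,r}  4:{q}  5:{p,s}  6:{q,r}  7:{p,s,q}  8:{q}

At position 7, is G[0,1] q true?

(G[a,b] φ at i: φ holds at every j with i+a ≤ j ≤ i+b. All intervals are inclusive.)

Check q at every j in [7,8]:
  j=7: true
  j=8: true
All positions satisfy it → formula holds.

Yes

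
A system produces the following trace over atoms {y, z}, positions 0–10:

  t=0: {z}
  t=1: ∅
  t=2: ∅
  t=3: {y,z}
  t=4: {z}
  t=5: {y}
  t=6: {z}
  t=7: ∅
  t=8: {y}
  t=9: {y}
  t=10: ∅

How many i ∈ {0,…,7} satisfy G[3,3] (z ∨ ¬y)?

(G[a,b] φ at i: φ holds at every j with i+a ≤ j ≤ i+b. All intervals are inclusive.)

5

Evaluate at each i in [0,7]:
  i=0: ✓ (all of [3,3])
  i=1: ✓ (all of [4,4])
  i=2: ✗ (fails at j=5)
  i=3: ✓ (all of [6,6])
  i=4: ✓ (all of [7,7])
  i=5: ✗ (fails at j=8)
  i=6: ✗ (fails at j=9)
  i=7: ✓ (all of [10,10])
Positions where it holds: {0, 1, 3, 4, 7} → 5.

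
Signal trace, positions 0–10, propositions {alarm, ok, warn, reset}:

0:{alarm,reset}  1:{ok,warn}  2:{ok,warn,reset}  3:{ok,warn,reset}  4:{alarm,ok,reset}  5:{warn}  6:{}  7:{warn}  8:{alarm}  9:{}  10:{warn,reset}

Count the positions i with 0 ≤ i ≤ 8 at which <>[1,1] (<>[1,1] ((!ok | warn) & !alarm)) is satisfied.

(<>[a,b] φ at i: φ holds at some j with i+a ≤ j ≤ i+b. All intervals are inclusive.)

7

Evaluate at each i in [0,8]:
  i=0: ✓ (witness j=1)
  i=1: ✓ (witness j=2)
  i=2: ✗ (none in [3,3])
  i=3: ✓ (witness j=4)
  i=4: ✓ (witness j=5)
  i=5: ✓ (witness j=6)
  i=6: ✗ (none in [7,7])
  i=7: ✓ (witness j=8)
  i=8: ✓ (witness j=9)
Positions where it holds: {0, 1, 3, 4, 5, 7, 8} → 7.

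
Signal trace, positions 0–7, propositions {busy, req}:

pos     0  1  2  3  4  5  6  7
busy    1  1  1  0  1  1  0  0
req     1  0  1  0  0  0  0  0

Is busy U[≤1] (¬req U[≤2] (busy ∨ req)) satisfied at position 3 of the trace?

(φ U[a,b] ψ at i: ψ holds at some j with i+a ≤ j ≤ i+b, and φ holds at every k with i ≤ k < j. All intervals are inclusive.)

Need some j in [3,4] with (¬req U[≤2] (busy ∨ req)), and busy at every k in [3,j-1].
  j=3: (¬req U[≤2] (busy ∨ req)) holds; no prefix to check → satisfied.

Holds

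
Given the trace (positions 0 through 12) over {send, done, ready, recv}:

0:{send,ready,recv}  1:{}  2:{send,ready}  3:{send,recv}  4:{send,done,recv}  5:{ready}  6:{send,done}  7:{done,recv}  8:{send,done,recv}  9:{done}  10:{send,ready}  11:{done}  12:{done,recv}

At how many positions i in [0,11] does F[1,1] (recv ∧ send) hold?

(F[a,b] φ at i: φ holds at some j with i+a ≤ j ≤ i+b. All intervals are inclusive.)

Evaluate at each i in [0,11]:
  i=0: ✗ (none in [1,1])
  i=1: ✗ (none in [2,2])
  i=2: ✓ (witness j=3)
  i=3: ✓ (witness j=4)
  i=4: ✗ (none in [5,5])
  i=5: ✗ (none in [6,6])
  i=6: ✗ (none in [7,7])
  i=7: ✓ (witness j=8)
  i=8: ✗ (none in [9,9])
  i=9: ✗ (none in [10,10])
  i=10: ✗ (none in [11,11])
  i=11: ✗ (none in [12,12])
Positions where it holds: {2, 3, 7} → 3.

3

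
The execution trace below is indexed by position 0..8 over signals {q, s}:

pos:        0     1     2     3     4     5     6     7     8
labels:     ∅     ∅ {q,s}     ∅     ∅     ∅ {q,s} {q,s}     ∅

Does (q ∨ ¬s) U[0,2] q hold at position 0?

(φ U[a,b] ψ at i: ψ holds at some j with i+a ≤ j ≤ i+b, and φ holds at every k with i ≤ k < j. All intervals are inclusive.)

Need some j in [0,2] with q, and (q ∨ ¬s) at every k in [0,j-1].
  j=0: q false.
  j=1: q false.
  j=2: q holds; (q ∨ ¬s) holds at every k in [0,1] → satisfied.

True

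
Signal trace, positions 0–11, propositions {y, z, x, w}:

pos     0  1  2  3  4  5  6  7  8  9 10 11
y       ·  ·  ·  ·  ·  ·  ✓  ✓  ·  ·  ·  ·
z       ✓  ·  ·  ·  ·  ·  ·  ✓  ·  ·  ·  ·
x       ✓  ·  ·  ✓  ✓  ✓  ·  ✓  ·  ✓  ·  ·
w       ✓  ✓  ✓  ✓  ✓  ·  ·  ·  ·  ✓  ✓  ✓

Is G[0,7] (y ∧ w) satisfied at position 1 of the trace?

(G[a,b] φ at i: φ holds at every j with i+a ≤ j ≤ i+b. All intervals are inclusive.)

Check (y ∧ w) at every j in [1,8]:
  j=1: false
  j=2: false
  j=3: false
  j=4: false
  j=5: false
  j=6: false
  j=7: false
  j=8: false
Fails at j=1 → formula fails.

False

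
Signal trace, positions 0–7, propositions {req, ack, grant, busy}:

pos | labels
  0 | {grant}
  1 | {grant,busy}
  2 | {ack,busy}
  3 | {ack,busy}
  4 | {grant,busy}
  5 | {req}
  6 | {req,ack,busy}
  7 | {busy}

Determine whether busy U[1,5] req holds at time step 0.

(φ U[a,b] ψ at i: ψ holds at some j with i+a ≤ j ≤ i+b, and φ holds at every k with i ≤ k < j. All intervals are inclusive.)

False

Need some j in [1,5] with req, and busy at every k in [0,j-1].
  j=1: req false.
  j=2: req false.
  j=3: req false.
  j=4: req false.
  j=5: req holds, but busy fails at k=0 → not this j.
No j in the window works → until fails.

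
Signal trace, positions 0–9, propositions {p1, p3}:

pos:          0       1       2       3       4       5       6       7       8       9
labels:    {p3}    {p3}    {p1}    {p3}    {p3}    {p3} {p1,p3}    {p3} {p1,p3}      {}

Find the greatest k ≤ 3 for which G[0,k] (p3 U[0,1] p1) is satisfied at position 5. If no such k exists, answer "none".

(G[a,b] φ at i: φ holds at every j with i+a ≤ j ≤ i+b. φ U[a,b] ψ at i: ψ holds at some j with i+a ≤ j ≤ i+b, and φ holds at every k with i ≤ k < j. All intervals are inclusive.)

3

(p3 U[0,1] p1) must hold from j=5 onward; find where it first fails.
  j=5: holds
  j=6: holds
  j=7: holds
  j=8: holds
Holds through j=8; largest k = 3.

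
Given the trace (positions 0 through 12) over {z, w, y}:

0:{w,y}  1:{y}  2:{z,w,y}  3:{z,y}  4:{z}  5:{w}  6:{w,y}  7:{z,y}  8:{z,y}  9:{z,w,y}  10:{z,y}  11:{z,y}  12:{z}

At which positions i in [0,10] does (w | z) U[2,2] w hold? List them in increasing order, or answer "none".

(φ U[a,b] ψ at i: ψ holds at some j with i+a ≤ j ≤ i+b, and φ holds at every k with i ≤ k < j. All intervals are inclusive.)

Evaluate at each i in [0,10]:
  i=0: ✗ (lhs fails at k=1 before rhs at j=2)
  i=1: ✗ (no rhs in [3,3])
  i=2: ✗ (no rhs in [4,4])
  i=3: ✓ (rhs at j=5; lhs holds on [3,4])
  i=4: ✓ (rhs at j=6; lhs holds on [4,5])
  i=5: ✗ (no rhs in [7,7])
  i=6: ✗ (no rhs in [8,8])
  i=7: ✓ (rhs at j=9; lhs holds on [7,8])
  i=8: ✗ (no rhs in [10,10])
  i=9: ✗ (no rhs in [11,11])
  i=10: ✗ (no rhs in [12,12])

3, 4, 7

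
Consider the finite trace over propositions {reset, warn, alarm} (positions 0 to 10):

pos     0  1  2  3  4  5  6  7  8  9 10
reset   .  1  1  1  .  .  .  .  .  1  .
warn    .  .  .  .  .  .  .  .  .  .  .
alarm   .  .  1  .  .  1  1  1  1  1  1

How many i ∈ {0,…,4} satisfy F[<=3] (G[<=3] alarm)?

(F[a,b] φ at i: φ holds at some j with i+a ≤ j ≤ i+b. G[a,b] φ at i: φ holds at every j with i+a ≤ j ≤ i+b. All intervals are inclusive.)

Evaluate at each i in [0,4]:
  i=0: ✗ (none in [0,3])
  i=1: ✗ (none in [1,4])
  i=2: ✓ (witness j=5)
  i=3: ✓ (witness j=5)
  i=4: ✓ (witness j=5)
Positions where it holds: {2, 3, 4} → 3.

3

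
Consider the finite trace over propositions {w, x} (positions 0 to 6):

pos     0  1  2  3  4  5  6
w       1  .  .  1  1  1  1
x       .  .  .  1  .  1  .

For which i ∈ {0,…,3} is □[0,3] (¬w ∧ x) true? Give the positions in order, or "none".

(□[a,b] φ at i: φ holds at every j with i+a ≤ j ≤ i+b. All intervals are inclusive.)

none

Evaluate at each i in [0,3]:
  i=0: ✗ (fails at j=0)
  i=1: ✗ (fails at j=1)
  i=2: ✗ (fails at j=2)
  i=3: ✗ (fails at j=3)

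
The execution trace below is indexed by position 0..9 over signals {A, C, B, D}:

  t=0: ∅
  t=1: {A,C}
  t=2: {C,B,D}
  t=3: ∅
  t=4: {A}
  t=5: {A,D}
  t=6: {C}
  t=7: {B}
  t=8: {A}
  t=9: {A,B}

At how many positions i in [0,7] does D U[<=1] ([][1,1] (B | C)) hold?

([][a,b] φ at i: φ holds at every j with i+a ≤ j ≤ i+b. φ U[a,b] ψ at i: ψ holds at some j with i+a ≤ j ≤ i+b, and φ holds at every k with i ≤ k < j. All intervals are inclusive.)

4

Evaluate at each i in [0,7]:
  i=0: ✓ (rhs at j=0)
  i=1: ✓ (rhs at j=1)
  i=2: ✗ (no rhs in [2,3])
  i=3: ✗ (no rhs in [3,4])
  i=4: ✗ (lhs fails at k=4 before rhs at j=5)
  i=5: ✓ (rhs at j=5)
  i=6: ✓ (rhs at j=6)
  i=7: ✗ (lhs fails at k=7 before rhs at j=8)
Positions where it holds: {0, 1, 5, 6} → 4.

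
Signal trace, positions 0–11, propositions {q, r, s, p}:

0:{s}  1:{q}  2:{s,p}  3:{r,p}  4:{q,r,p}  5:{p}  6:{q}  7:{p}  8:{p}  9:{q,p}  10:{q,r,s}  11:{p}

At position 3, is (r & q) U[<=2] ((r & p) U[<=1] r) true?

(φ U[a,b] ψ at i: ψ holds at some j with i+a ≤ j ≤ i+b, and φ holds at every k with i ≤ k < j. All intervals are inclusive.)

Need some j in [3,5] with ((r & p) U[<=1] r), and (r & q) at every k in [3,j-1].
  j=3: ((r & p) U[<=1] r) holds; no prefix to check → satisfied.

Yes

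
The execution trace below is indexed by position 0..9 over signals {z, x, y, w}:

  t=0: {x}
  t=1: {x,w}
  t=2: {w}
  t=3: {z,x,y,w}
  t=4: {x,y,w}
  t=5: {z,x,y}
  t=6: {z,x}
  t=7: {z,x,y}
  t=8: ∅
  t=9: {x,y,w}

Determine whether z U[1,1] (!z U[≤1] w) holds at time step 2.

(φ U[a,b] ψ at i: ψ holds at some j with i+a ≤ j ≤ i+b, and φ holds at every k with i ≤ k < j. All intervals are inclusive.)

Need some j in [3,3] with (!z U[≤1] w), and z at every k in [2,j-1].
  j=3: (!z U[≤1] w) holds, but z fails at k=2 → not this j.
No j in the window works → until fails.

No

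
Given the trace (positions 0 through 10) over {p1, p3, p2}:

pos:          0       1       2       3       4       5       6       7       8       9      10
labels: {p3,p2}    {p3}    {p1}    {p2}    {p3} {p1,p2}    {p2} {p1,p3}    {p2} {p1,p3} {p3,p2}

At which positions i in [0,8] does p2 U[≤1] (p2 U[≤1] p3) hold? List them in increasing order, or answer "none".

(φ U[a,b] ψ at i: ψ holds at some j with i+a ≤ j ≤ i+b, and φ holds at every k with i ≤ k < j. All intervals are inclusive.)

Evaluate at each i in [0,8]:
  i=0: ✓ (rhs at j=0)
  i=1: ✓ (rhs at j=1)
  i=2: ✗ (lhs fails at k=2 before rhs at j=3)
  i=3: ✓ (rhs at j=3)
  i=4: ✓ (rhs at j=4)
  i=5: ✓ (rhs at j=6; lhs holds on [5,5])
  i=6: ✓ (rhs at j=6)
  i=7: ✓ (rhs at j=7)
  i=8: ✓ (rhs at j=8)

0, 1, 3, 4, 5, 6, 7, 8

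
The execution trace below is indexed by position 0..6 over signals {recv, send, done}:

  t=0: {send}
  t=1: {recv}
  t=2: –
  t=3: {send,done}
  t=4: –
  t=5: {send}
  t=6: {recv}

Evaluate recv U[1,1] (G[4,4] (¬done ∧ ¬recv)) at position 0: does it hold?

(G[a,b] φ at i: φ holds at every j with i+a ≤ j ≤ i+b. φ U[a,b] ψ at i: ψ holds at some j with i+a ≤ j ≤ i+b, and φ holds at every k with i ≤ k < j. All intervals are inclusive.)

Does not hold

Need some j in [1,1] with G[4,4] (¬done ∧ ¬recv), and recv at every k in [0,j-1].
  j=1: G[4,4] (¬done ∧ ¬recv) holds, but recv fails at k=0 → not this j.
No j in the window works → until fails.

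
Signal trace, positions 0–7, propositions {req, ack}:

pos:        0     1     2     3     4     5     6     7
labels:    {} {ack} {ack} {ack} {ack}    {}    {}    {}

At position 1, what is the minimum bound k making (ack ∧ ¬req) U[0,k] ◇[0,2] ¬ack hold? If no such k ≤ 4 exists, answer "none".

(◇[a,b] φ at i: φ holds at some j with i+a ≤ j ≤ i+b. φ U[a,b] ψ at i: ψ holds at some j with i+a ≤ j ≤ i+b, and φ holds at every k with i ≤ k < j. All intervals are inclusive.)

Need earliest j ≥ 1 with ◇[0,2] ¬ack, and (ack ∧ ¬req) at every k in [1,j-1].
  j=1: rhs fails.
  j=2: rhs fails.
  j=3: rhs holds; lhs holds on [1,2]. k = 2.

2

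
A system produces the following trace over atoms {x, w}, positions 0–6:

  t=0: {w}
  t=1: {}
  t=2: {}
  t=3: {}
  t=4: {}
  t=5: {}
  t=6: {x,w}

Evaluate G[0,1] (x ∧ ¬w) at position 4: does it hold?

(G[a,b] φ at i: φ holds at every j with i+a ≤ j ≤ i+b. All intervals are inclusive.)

Does not hold

Check (x ∧ ¬w) at every j in [4,5]:
  j=4: false
  j=5: false
Fails at j=4 → formula fails.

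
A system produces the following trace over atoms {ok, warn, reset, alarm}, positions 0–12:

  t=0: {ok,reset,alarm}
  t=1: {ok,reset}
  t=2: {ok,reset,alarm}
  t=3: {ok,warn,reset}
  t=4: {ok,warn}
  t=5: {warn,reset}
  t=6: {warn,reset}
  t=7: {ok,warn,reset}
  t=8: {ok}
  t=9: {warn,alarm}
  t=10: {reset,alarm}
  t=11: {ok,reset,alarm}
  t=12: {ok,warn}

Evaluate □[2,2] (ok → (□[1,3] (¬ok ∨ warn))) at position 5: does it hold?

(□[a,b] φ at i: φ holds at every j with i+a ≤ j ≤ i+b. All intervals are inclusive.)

Check (ok → (□[1,3] (¬ok ∨ warn))) at every j in [7,7]:
  j=7: antecedent true; consequent fails at 8 → ✗
Fails at j=7 → formula fails.

No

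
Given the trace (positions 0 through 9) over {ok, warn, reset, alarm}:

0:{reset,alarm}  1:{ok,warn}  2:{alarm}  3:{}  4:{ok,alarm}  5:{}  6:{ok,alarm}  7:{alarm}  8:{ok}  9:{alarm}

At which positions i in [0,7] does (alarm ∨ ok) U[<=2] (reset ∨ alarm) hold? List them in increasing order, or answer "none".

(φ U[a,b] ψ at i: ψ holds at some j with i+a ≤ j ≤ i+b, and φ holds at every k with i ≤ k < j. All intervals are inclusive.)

0, 1, 2, 4, 6, 7

Evaluate at each i in [0,7]:
  i=0: ✓ (rhs at j=0)
  i=1: ✓ (rhs at j=2; lhs holds on [1,1])
  i=2: ✓ (rhs at j=2)
  i=3: ✗ (lhs fails at k=3 before rhs at j=4)
  i=4: ✓ (rhs at j=4)
  i=5: ✗ (lhs fails at k=5 before rhs at j=6)
  i=6: ✓ (rhs at j=6)
  i=7: ✓ (rhs at j=7)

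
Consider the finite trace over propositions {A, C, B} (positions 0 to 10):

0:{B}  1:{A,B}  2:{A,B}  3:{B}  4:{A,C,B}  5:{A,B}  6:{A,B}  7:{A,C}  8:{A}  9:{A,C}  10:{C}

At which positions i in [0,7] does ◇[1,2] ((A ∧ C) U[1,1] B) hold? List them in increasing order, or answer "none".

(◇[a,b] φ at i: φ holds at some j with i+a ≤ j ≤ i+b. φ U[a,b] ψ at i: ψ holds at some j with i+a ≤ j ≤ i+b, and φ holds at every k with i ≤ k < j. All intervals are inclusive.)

Evaluate at each i in [0,7]:
  i=0: ✗ (none in [1,2])
  i=1: ✗ (none in [2,3])
  i=2: ✓ (witness j=4)
  i=3: ✓ (witness j=4)
  i=4: ✗ (none in [5,6])
  i=5: ✗ (none in [6,7])
  i=6: ✗ (none in [7,8])
  i=7: ✗ (none in [8,9])

2, 3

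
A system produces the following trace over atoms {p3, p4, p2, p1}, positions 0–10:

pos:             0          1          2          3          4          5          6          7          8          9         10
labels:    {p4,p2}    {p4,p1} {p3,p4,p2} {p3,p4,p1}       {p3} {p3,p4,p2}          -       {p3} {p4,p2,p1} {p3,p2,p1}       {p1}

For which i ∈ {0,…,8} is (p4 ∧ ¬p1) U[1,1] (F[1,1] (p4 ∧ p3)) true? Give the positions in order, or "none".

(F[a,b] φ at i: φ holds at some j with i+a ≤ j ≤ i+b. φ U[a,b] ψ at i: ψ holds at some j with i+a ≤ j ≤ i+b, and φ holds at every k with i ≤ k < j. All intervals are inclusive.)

0

Evaluate at each i in [0,8]:
  i=0: ✓ (rhs at j=1; lhs holds on [0,0])
  i=1: ✗ (lhs fails at k=1 before rhs at j=2)
  i=2: ✗ (no rhs in [3,3])
  i=3: ✗ (lhs fails at k=3 before rhs at j=4)
  i=4: ✗ (no rhs in [5,5])
  i=5: ✗ (no rhs in [6,6])
  i=6: ✗ (no rhs in [7,7])
  i=7: ✗ (no rhs in [8,8])
  i=8: ✗ (no rhs in [9,9])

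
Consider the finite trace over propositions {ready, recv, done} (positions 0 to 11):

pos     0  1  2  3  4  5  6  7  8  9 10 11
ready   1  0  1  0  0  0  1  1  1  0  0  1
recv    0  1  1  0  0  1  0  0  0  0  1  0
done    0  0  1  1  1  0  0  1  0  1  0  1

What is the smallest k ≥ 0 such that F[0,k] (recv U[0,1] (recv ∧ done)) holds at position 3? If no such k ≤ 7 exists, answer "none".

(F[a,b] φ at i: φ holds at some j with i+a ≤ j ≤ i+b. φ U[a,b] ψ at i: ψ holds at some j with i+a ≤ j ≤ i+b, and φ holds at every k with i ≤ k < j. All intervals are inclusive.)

none

Scan j = 3,4,… for (recv U[0,1] (recv ∧ done)):
  j=3: fails
  j=4: fails
  j=5: fails
  j=6: fails
  j=7: fails
  j=8: fails
  j=9: fails
  j=10: fails
No j in [3,10] satisfies it → none.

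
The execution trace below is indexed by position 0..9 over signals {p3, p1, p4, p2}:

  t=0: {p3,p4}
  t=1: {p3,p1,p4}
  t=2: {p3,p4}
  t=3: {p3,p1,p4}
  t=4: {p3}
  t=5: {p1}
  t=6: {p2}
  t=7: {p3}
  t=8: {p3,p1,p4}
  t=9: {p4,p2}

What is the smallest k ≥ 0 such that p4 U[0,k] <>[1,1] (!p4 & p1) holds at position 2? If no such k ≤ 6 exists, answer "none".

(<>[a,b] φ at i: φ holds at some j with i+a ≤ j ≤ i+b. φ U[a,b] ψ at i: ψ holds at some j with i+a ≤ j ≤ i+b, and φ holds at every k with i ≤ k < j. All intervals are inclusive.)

2

Need earliest j ≥ 2 with <>[1,1] (!p4 & p1), and p4 at every k in [2,j-1].
  j=2: rhs fails.
  j=3: rhs fails.
  j=4: rhs holds; lhs holds on [2,3]. k = 2.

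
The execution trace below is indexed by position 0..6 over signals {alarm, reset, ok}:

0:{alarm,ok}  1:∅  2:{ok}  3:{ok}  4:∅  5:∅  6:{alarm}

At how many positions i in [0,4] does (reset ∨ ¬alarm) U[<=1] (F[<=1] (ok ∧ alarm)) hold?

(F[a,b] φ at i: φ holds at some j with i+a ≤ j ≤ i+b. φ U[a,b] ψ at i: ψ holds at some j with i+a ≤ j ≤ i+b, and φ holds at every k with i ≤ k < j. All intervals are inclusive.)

Evaluate at each i in [0,4]:
  i=0: ✓ (rhs at j=0)
  i=1: ✗ (no rhs in [1,2])
  i=2: ✗ (no rhs in [2,3])
  i=3: ✗ (no rhs in [3,4])
  i=4: ✗ (no rhs in [4,5])
Positions where it holds: {0} → 1.

1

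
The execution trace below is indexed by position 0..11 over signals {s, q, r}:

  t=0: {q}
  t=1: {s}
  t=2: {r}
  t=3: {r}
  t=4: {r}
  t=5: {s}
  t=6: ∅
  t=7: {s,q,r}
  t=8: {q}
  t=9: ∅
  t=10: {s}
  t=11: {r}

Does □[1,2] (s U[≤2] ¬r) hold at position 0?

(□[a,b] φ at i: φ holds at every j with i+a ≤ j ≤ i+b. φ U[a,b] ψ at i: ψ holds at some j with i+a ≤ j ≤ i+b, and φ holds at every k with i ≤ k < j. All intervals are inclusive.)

Check (s U[≤2] ¬r) at every j in [1,2]:
  j=1: holds
  j=2: fails
Fails at j=2 → formula fails.

False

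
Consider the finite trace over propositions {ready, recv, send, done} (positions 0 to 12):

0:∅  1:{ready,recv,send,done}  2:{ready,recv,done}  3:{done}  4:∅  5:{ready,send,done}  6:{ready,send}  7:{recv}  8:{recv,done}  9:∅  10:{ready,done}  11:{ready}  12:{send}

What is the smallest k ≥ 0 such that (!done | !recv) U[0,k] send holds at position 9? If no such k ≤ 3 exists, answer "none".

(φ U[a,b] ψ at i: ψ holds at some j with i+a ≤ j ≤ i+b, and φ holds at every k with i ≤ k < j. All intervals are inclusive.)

3

Need earliest j ≥ 9 with send, and (!done | !recv) at every k in [9,j-1].
  j=9: rhs fails.
  j=10: rhs fails.
  j=11: rhs fails.
  j=12: rhs holds; lhs holds on [9,11]. k = 3.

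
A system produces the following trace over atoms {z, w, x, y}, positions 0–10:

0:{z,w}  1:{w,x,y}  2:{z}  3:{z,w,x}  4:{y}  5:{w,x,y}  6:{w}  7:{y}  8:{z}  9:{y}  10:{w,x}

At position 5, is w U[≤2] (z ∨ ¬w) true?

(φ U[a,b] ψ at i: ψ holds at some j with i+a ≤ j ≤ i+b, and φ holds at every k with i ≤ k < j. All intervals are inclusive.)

Need some j in [5,7] with (z ∨ ¬w), and w at every k in [5,j-1].
  j=5: (z ∨ ¬w) false.
  j=6: (z ∨ ¬w) false.
  j=7: (z ∨ ¬w) holds; w holds at every k in [5,6] → satisfied.

Yes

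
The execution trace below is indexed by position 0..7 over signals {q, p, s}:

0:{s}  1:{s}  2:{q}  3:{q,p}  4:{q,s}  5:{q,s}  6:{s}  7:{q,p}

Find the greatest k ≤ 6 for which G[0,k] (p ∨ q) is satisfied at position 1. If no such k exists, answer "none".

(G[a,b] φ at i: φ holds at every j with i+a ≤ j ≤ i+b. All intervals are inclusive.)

(p ∨ q) must hold from j=1 onward; find where it first fails.
  j=1: fails → no k works.

none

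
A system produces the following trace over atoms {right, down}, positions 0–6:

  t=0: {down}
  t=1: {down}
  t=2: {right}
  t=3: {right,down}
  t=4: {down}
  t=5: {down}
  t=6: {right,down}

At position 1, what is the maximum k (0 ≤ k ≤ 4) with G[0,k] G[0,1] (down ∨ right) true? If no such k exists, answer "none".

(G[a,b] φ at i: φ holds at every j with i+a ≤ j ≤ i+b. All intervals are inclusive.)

G[0,1] (down ∨ right) must hold from j=1 onward; find where it first fails.
  j=1: holds
  j=2: holds
  j=3: holds
  j=4: holds
  j=5: holds
Holds through j=5; largest k = 4.

4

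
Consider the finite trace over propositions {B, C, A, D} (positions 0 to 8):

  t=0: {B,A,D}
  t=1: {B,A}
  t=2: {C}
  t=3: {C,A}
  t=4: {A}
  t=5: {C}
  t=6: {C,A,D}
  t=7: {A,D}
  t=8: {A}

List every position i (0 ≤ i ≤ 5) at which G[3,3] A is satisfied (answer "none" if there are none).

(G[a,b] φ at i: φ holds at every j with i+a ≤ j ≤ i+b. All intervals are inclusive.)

0, 1, 3, 4, 5

Evaluate at each i in [0,5]:
  i=0: ✓ (all of [3,3])
  i=1: ✓ (all of [4,4])
  i=2: ✗ (fails at j=5)
  i=3: ✓ (all of [6,6])
  i=4: ✓ (all of [7,7])
  i=5: ✓ (all of [8,8])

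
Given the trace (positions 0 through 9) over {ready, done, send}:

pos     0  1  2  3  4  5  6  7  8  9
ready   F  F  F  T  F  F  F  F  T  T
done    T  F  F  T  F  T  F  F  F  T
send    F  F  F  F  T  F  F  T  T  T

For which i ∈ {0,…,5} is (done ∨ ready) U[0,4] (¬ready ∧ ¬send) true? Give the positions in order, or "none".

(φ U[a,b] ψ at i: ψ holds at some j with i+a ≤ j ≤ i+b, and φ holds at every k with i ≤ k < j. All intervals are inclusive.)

Evaluate at each i in [0,5]:
  i=0: ✓ (rhs at j=0)
  i=1: ✓ (rhs at j=1)
  i=2: ✓ (rhs at j=2)
  i=3: ✗ (lhs fails at k=4 before rhs at j=5)
  i=4: ✗ (lhs fails at k=4 before rhs at j=5)
  i=5: ✓ (rhs at j=5)

0, 1, 2, 5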